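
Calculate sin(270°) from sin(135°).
sin(270°) = 2 sin 135° cos 135° = -1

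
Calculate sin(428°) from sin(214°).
sin(428°) = 2 sin 214° cos 214° = 0.9272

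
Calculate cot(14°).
cot(14°) = 4.011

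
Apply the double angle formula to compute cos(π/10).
cos(π/10) = cos²π/20 - sin²π/20 = 0.9511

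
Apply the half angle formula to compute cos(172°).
cos(172°) = -√((1 + cos 344°)/2) = -0.9903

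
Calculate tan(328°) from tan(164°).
tan(328°) = 2 tan 164° / (1 - tan²164°) = -0.6249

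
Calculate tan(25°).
tan(25°) = 0.4663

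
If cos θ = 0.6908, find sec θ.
sec θ = 1/cos θ = 1.448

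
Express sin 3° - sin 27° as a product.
sin 3° - sin 27° = 2 cos(15°) sin(-12°)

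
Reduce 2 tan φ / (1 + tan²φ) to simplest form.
2 tan φ / (1 + tan²φ) = sin(2φ) (using Double angle)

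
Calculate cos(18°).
cos(18°) = 0.9511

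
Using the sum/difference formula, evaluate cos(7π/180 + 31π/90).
cos(7π/180 + 31π/90) = cos 7π/180 cos 31π/90 - sin 7π/180 sin 31π/90 = 0.3584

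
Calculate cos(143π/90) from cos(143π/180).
cos(143π/90) = cos²143π/180 - sin²143π/180 = 0.2756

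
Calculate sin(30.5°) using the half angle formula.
sin(30.5°) = √((1 - cos 61°)/2) = 0.5075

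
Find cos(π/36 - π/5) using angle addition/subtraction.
cos(π/36 - π/5) = cos π/36 cos π/5 + sin π/36 sin π/5 = 0.8572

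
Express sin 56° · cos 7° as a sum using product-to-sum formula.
sin 56° cos 7° = (1/2)[sin(56°+7°) + sin(56°-7°)]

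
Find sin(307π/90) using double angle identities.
sin(307π/90) = 2 sin 307π/180 cos 307π/180 = -0.9613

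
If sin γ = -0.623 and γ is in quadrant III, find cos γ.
cos γ = -0.7822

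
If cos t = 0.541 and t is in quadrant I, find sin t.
sin t = 0.841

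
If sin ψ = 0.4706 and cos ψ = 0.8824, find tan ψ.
tan ψ = sin ψ / cos ψ = 0.5333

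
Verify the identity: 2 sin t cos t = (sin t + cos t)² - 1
RHS = sin²t + 2 sin t cos t + cos²t - 1 = (sin²t + cos²t) + 2 sin t cos t - 1 = 1 + 2 sin t cos t - 1 = 2 sin t cos t = LHS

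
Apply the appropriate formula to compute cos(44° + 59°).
cos(44° + 59°) = cos 44° cos 59° - sin 44° sin 59° = -0.225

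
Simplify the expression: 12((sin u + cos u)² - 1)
12((sin u + cos u)² - 1) = 12(sin(2u)) (using Pythagorean + double angle)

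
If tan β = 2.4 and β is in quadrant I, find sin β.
sin β = 0.9231 (using tan²β + 1 = sec²β)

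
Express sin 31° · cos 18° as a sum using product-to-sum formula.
sin 31° cos 18° = (1/2)[sin(31°+18°) + sin(31°-18°)]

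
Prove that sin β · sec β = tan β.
LHS = sin β · (1/cos β) = sin β/cos β = tan β = RHS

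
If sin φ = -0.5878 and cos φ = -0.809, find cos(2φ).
cos(2φ) = cos²φ - sin²φ = 0.309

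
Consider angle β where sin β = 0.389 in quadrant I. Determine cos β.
cos β = √(1 - sin²β) = 0.9212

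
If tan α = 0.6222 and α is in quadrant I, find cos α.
cos α = 0.8491 (using tan²α + 1 = sec²α)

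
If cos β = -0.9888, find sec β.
sec β = 1/cos β = -1.011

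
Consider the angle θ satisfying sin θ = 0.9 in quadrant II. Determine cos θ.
cos θ = ±√(1 - sin²θ) = -0.4359 (negative in QII)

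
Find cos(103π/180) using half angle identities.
cos(103π/180) = -√((1 + cos 103π/90)/2) = -0.225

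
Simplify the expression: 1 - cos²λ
1 - cos²λ = sin²λ (using Pythagorean identity)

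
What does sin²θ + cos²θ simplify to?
sin²θ + cos²θ = 1 (using Pythagorean identity)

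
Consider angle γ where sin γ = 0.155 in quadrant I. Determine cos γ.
cos γ = √(1 - sin²γ) = 0.9879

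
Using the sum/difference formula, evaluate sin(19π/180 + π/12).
sin(19π/180 + π/12) = sin 19π/180 cos π/12 + cos 19π/180 sin π/12 = 0.5592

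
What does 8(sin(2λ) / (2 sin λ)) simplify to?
8(sin(2λ) / (2 sin λ)) = 8(cos λ) (using Double angle)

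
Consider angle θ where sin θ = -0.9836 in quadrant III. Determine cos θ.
cos θ = ±√(1 - sin²θ) = -0.1804 (negative in QIII)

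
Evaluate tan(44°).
tan(44°) = 0.9657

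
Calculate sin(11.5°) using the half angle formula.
sin(11.5°) = √((1 - cos 23°)/2) = 0.1994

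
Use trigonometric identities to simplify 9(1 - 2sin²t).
9(1 - 2sin²t) = 9(cos(2t)) (using Double angle)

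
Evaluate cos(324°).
cos(324°) = 0.809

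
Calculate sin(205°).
sin(205°) = -0.4226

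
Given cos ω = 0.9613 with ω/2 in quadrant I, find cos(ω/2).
cos(ω/2) = ±√((1 + cos ω)/2); positive since ω/2 ∈ QI, so cos(ω/2) = 0.9903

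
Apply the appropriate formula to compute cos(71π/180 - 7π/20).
cos(71π/180 - 7π/20) = cos 71π/180 cos 7π/20 + sin 71π/180 sin 7π/20 = 0.9903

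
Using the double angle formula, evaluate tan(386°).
tan(386°) = 2 tan 193° / (1 - tan²193°) = 0.4877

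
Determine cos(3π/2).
cos(3π/2) = 0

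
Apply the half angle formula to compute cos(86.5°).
cos(86.5°) = √((1 + cos 173°)/2) = 0.06105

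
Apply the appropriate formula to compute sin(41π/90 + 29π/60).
sin(41π/90 + 29π/60) = sin 41π/90 cos 29π/60 + cos 41π/90 sin 29π/60 = 0.1908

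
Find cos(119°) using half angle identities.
cos(119°) = -√((1 + cos 238°)/2) = -0.4848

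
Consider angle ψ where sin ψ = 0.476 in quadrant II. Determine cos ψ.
cos ψ = ±√(1 - sin²ψ) = -0.8794 (negative in QII)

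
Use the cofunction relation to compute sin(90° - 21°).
sin(90° - 21°) = cos(21°) = 0.9336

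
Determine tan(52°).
tan(52°) = 1.28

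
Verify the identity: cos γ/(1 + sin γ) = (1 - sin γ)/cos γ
RHS = (1 - sin γ)(1 + sin γ) / (cos γ(1 + sin γ)) = (1 - sin²γ) / (cos γ(1 + sin γ)) = cos²γ / (cos γ(1 + sin γ)) = cos γ/(1 + sin γ) = LHS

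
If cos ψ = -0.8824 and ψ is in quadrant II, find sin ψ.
sin ψ = 0.4705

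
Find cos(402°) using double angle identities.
cos(402°) = cos²201° - sin²201° = 0.7431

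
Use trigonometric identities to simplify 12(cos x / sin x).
12(cos x / sin x) = 12(cot x) (using Quotient identity)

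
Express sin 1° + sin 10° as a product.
sin 1° + sin 10° = 2 sin(5.5°) cos(-4.5°)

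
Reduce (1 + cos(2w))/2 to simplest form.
(1 + cos(2w))/2 = cos²w (using Power reduction)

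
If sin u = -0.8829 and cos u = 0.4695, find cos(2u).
cos(2u) = cos²u - sin²u = -0.5591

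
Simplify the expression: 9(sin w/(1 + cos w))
9(sin w/(1 + cos w)) = 9(tan(w/2)) (using Half angle)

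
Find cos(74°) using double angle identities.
cos(74°) = cos²37° - sin²37° = 0.2756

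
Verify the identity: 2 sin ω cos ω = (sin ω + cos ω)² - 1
RHS = sin²ω + 2 sin ω cos ω + cos²ω - 1 = (sin²ω + cos²ω) + 2 sin ω cos ω - 1 = 1 + 2 sin ω cos ω - 1 = 2 sin ω cos ω = LHS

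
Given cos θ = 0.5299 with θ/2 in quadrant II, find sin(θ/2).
sin(θ/2) = ±√((1 - cos θ)/2); positive since θ/2 ∈ QII, so sin(θ/2) = 0.4848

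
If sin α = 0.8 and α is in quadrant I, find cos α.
cos α = 0.6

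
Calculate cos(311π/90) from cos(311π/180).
cos(311π/90) = 2cos²311π/180 - 1 = -0.1392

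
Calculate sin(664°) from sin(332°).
sin(664°) = 2 sin 332° cos 332° = -0.829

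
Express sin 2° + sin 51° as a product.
sin 2° + sin 51° = 2 sin(26.5°) cos(-24.5°)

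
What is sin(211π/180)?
sin(211π/180) = -0.515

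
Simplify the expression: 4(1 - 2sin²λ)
4(1 - 2sin²λ) = 4(cos(2λ)) (using Double angle)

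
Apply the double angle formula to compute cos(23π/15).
cos(23π/15) = cos²23π/30 - sin²23π/30 = 0.1045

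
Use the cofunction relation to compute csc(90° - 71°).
csc(90° - 71°) = sec(71°) = 3.072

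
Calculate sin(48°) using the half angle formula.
sin(48°) = √((1 - cos 96°)/2) = 0.7431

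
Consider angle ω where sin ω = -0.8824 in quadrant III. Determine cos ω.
cos ω = ±√(1 - sin²ω) = -0.4705 (negative in QIII)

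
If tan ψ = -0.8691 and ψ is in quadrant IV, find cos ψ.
cos ψ = 0.7548 (using tan²ψ + 1 = sec²ψ)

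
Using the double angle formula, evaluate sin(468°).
sin(468°) = 2 sin 234° cos 234° = 0.9511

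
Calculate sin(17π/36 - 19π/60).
sin(17π/36 - 19π/60) = sin 17π/36 cos 19π/60 - cos 17π/36 sin 19π/60 = 0.4695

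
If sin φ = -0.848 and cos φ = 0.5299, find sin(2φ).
sin(2φ) = 2 sin φ cos φ = -0.8987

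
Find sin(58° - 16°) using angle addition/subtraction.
sin(58° - 16°) = sin 58° cos 16° - cos 58° sin 16° = 0.6691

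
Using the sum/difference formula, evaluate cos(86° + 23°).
cos(86° + 23°) = cos 86° cos 23° - sin 86° sin 23° = -0.3256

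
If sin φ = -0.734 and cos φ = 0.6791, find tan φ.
tan φ = sin φ / cos φ = -1.081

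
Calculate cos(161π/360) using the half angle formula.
cos(161π/360) = √((1 + cos 161π/180)/2) = 0.165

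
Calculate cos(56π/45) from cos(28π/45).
cos(56π/45) = cos²28π/45 - sin²28π/45 = -0.7193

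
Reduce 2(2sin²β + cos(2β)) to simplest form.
2(2sin²β + cos(2β)) = 2 (using Double angle)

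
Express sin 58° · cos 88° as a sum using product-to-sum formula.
sin 58° cos 88° = (1/2)[sin(58°+88°) + sin(58°-88°)]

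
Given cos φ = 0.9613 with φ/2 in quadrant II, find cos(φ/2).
cos(φ/2) = ±√((1 + cos φ)/2); negative since φ/2 ∈ QII, so cos(φ/2) = -0.9903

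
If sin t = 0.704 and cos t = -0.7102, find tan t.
tan t = sin t / cos t = -0.9913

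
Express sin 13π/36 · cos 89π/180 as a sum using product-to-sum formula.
sin 13π/36 cos 89π/180 = (1/2)[sin(13π/36+89π/180) + sin(13π/36-89π/180)]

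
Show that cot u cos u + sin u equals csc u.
LHS = cos²u/sin u + sin u = (cos²u + sin²u)/sin u = 1/sin u = csc u = RHS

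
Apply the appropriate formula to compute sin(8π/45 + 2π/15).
sin(8π/45 + 2π/15) = sin 8π/45 cos 2π/15 + cos 8π/45 sin 2π/15 = 0.829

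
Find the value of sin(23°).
sin(23°) = 0.3907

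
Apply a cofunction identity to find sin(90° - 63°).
sin(90° - 63°) = cos(63°) = 0.454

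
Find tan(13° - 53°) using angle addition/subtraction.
tan(13° - 53°) = (tan 13° - tan 53°)/(1 + tan 13° tan 53°) = -0.8391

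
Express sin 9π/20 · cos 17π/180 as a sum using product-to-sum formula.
sin 9π/20 cos 17π/180 = (1/2)[sin(9π/20+17π/180) + sin(9π/20-17π/180)]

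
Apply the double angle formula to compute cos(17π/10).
cos(17π/10) = cos²17π/20 - sin²17π/20 = 0.5878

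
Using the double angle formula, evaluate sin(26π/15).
sin(26π/15) = 2 sin 13π/15 cos 13π/15 = -0.7431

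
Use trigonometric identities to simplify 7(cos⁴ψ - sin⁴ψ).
7(cos⁴ψ - sin⁴ψ) = 7(cos(2ψ)) (using Factoring + double angle)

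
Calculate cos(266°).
cos(266°) = -0.06976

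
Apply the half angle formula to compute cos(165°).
cos(165°) = -√((1 + cos 330°)/2) = -(√6+√2)/4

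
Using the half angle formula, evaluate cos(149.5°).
cos(149.5°) = -√((1 + cos 299°)/2) = -0.8616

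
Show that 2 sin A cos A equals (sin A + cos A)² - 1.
RHS = sin²A + 2 sin A cos A + cos²A - 1 = (sin²A + cos²A) + 2 sin A cos A - 1 = 1 + 2 sin A cos A - 1 = 2 sin A cos A = LHS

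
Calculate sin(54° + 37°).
sin(54° + 37°) = sin 54° cos 37° + cos 54° sin 37° = 0.9998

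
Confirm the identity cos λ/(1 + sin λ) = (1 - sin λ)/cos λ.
RHS = (1 - sin λ)(1 + sin λ) / (cos λ(1 + sin λ)) = (1 - sin²λ) / (cos λ(1 + sin λ)) = cos²λ / (cos λ(1 + sin λ)) = cos λ/(1 + sin λ) = LHS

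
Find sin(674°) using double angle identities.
sin(674°) = 2 sin 337° cos 337° = -0.7193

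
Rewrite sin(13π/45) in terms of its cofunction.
sin(13π/45) = cos(π/2 - 13π/45) = cos(19π/90)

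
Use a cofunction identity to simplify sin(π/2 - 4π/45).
sin(π/2 - 4π/45) = cos(4π/45)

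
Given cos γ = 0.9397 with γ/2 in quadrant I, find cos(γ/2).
cos(γ/2) = ±√((1 + cos γ)/2); positive since γ/2 ∈ QI, so cos(γ/2) = 0.9848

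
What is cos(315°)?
cos(315°) = √2/2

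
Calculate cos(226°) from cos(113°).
cos(226°) = cos²113° - sin²113° = -0.6947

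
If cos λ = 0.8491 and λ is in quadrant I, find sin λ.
sin λ = 0.5282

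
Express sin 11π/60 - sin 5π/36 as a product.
sin 11π/60 - sin 5π/36 = 2 cos(29π/180) sin(π/45)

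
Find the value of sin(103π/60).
sin(103π/60) = -0.7771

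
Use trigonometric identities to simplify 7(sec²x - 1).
7(sec²x - 1) = 7(tan²x) (using Pythagorean identity)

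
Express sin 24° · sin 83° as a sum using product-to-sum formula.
sin 24° sin 83° = (1/2)[cos(24°-83°) - cos(24°+83°)]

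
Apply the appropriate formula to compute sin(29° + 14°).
sin(29° + 14°) = sin 29° cos 14° + cos 29° sin 14° = 0.682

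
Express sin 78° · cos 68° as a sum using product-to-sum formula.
sin 78° cos 68° = (1/2)[sin(78°+68°) + sin(78°-68°)]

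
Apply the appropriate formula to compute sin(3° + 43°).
sin(3° + 43°) = sin 3° cos 43° + cos 3° sin 43° = 0.7193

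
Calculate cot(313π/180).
cot(313π/180) = -0.9325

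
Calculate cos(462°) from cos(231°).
cos(462°) = cos²231° - sin²231° = -0.2079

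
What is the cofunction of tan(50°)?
tan(50°) = cot(90° - 50°) = cot(40°)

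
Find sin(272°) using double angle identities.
sin(272°) = 2 sin 136° cos 136° = -0.9994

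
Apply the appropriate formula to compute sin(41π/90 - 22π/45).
sin(41π/90 - 22π/45) = sin 41π/90 cos 22π/45 - cos 41π/90 sin 22π/45 = -0.1045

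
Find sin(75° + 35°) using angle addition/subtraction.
sin(75° + 35°) = sin 75° cos 35° + cos 75° sin 35° = 0.9397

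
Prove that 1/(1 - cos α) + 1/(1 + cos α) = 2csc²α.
LHS = [(1 + cos α) + (1 - cos α)] / [(1 - cos α)(1 + cos α)] = 2/(1 - cos²α) = 2/sin²α = 2csc²α = RHS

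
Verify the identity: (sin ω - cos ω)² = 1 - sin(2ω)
LHS = sin²ω - 2 sin ω cos ω + cos²ω = (sin²ω + cos²ω) - 2 sin ω cos ω = 1 - sin(2ω) = RHS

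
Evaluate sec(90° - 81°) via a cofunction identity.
sec(90° - 81°) = csc(81°) = 1.012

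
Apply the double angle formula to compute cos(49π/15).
cos(49π/15) = cos²49π/30 - sin²49π/30 = -0.6691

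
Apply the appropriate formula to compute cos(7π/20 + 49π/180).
cos(7π/20 + 49π/180) = cos 7π/20 cos 49π/180 - sin 7π/20 sin 49π/180 = -0.3746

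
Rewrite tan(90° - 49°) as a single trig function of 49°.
tan(90° - 49°) = cot(49°)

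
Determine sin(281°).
sin(281°) = -0.9816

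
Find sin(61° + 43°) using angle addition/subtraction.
sin(61° + 43°) = sin 61° cos 43° + cos 61° sin 43° = 0.9703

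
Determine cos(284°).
cos(284°) = 0.2419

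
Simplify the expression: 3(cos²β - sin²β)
3(cos²β - sin²β) = 3(cos(2β)) (using Double angle)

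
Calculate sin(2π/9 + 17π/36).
sin(2π/9 + 17π/36) = sin 2π/9 cos 17π/36 + cos 2π/9 sin 17π/36 = 0.8192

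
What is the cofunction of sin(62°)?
sin(62°) = cos(90° - 62°) = cos(28°)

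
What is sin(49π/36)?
sin(49π/36) = -0.9063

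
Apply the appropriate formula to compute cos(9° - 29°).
cos(9° - 29°) = cos 9° cos 29° + sin 9° sin 29° = 0.9397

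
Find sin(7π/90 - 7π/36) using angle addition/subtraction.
sin(7π/90 - 7π/36) = sin 7π/90 cos 7π/36 - cos 7π/90 sin 7π/36 = -0.3584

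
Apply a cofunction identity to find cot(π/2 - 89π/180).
cot(π/2 - 89π/180) = tan(89π/180) = 57.29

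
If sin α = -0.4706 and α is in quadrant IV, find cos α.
cos α = 0.8823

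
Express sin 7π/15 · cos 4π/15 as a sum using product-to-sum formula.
sin 7π/15 cos 4π/15 = (1/2)[sin(7π/15+4π/15) + sin(7π/15-4π/15)]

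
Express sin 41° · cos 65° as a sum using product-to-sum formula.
sin 41° cos 65° = (1/2)[sin(41°+65°) + sin(41°-65°)]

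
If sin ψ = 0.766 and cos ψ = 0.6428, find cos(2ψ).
cos(2ψ) = cos²ψ - sin²ψ = -0.1736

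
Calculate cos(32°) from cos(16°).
cos(32°) = cos²16° - sin²16° = 0.848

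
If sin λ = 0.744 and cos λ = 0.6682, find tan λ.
tan λ = sin λ / cos λ = 1.113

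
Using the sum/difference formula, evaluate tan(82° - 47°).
tan(82° - 47°) = (tan 82° - tan 47°)/(1 + tan 82° tan 47°) = 0.7002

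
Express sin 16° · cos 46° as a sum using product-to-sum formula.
sin 16° cos 46° = (1/2)[sin(16°+46°) + sin(16°-46°)]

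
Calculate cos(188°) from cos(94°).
cos(188°) = cos²94° - sin²94° = -0.9903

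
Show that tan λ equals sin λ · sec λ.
RHS = sin λ · (1/cos λ) = sin λ/cos λ = tan λ = LHS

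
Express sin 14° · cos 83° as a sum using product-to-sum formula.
sin 14° cos 83° = (1/2)[sin(14°+83°) + sin(14°-83°)]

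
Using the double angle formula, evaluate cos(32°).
cos(32°) = cos²16° - sin²16° = 0.848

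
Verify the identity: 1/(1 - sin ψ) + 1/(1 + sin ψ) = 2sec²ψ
LHS = [(1 + sin ψ) + (1 - sin ψ)] / [(1 - sin ψ)(1 + sin ψ)] = 2/(1 - sin²ψ) = 2/cos²ψ = 2sec²ψ = RHS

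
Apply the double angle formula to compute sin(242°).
sin(242°) = 2 sin 121° cos 121° = -0.8829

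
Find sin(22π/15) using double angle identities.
sin(22π/15) = 2 sin 11π/15 cos 11π/15 = -0.9945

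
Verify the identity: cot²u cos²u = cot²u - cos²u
RHS = cos²u/sin²u - cos²u = cos²u(1/sin²u - 1) = cos²u · (1 - sin²u)/sin²u = cos²u · cos²u/sin²u = cos²u · cot²u = LHS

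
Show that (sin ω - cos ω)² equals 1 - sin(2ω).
LHS = sin²ω - 2 sin ω cos ω + cos²ω = (sin²ω + cos²ω) - 2 sin ω cos ω = 1 - sin(2ω) = RHS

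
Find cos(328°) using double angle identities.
cos(328°) = cos²164° - sin²164° = 0.848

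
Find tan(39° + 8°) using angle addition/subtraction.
tan(39° + 8°) = (tan 39° + tan 8°)/(1 - tan 39° tan 8°) = 1.072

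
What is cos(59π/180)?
cos(59π/180) = 0.515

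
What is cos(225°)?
cos(225°) = -√2/2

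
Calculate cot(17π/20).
cot(17π/20) = -1.963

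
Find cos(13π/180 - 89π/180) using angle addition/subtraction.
cos(13π/180 - 89π/180) = cos 13π/180 cos 89π/180 + sin 13π/180 sin 89π/180 = 0.2419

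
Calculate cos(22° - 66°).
cos(22° - 66°) = cos 22° cos 66° + sin 22° sin 66° = 0.7193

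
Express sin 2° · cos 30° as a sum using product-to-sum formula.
sin 2° cos 30° = (1/2)[sin(2°+30°) + sin(2°-30°)]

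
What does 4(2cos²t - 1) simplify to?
4(2cos²t - 1) = 4(cos(2t)) (using Double angle)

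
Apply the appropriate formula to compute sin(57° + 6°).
sin(57° + 6°) = sin 57° cos 6° + cos 57° sin 6° = 0.891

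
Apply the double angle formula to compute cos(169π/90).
cos(169π/90) = cos²169π/180 - sin²169π/180 = 0.9272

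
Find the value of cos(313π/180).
cos(313π/180) = 0.682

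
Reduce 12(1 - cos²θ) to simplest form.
12(1 - cos²θ) = 12(sin²θ) (using Pythagorean identity)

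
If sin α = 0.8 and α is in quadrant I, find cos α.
cos α = 0.6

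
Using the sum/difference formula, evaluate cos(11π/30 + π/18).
cos(11π/30 + π/18) = cos 11π/30 cos π/18 - sin 11π/30 sin π/18 = 0.2419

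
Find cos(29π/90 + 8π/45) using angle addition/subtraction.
cos(29π/90 + 8π/45) = cos 29π/90 cos 8π/45 - sin 29π/90 sin 8π/45 = 0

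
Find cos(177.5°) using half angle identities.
cos(177.5°) = -√((1 + cos 355°)/2) = -0.999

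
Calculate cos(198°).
cos(198°) = -0.9511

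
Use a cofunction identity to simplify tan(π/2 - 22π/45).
tan(π/2 - 22π/45) = cot(22π/45)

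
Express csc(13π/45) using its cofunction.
csc(13π/45) = sec(π/2 - 13π/45) = sec(19π/90)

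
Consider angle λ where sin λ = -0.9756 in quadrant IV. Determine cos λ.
cos λ = √(1 - sin²λ) = 0.2196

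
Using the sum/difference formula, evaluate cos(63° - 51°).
cos(63° - 51°) = cos 63° cos 51° + sin 63° sin 51° = 0.9781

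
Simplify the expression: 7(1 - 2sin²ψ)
7(1 - 2sin²ψ) = 7(cos(2ψ)) (using Double angle)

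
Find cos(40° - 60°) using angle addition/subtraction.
cos(40° - 60°) = cos 40° cos 60° + sin 40° sin 60° = 0.9397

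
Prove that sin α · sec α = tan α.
LHS = sin α · (1/cos α) = sin α/cos α = tan α = RHS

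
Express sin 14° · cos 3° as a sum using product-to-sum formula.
sin 14° cos 3° = (1/2)[sin(14°+3°) + sin(14°-3°)]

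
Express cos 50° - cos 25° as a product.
cos 50° - cos 25° = -2 sin(37.5°) sin(12.5°)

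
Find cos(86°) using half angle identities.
cos(86°) = √((1 + cos 172°)/2) = 0.06976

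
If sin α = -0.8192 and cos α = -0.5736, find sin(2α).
sin(2α) = 2 sin α cos α = 0.9398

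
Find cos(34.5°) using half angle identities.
cos(34.5°) = √((1 + cos 69°)/2) = 0.8241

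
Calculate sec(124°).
sec(124°) = -1.788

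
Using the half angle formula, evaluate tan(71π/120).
tan(71π/120) = sin 71π/60 / (1 + cos 71π/60) = -3.376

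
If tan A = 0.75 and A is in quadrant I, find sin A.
sin A = 0.6 (using tan²A + 1 = sec²A)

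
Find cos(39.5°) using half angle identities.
cos(39.5°) = √((1 + cos 79°)/2) = 0.7716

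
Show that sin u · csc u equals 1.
LHS = sin u · (1/sin u) = 1 = RHS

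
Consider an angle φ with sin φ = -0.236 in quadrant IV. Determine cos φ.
cos φ = √(1 - sin²φ) = 0.9718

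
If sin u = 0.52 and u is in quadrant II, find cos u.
cos u = -0.8542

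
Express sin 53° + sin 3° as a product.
sin 53° + sin 3° = 2 sin(28°) cos(25°)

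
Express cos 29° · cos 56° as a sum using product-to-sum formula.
cos 29° cos 56° = (1/2)[cos(29°-56°) + cos(29°+56°)]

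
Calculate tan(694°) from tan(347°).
tan(694°) = 2 tan 347° / (1 - tan²347°) = -0.4877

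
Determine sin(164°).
sin(164°) = 0.2756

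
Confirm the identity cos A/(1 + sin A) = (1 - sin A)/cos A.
RHS = (1 - sin A)(1 + sin A) / (cos A(1 + sin A)) = (1 - sin²A) / (cos A(1 + sin A)) = cos²A / (cos A(1 + sin A)) = cos A/(1 + sin A) = LHS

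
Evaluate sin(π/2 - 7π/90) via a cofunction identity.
sin(π/2 - 7π/90) = cos(7π/90) = 0.9703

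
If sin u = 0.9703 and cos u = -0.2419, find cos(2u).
cos(2u) = cos²u - sin²u = -0.883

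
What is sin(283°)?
sin(283°) = -0.9744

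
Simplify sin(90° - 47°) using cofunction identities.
sin(90° - 47°) = cos(47°)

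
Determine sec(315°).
sec(315°) = √2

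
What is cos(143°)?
cos(143°) = -0.7986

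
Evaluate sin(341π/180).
sin(341π/180) = -0.3256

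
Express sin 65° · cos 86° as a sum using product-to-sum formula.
sin 65° cos 86° = (1/2)[sin(65°+86°) + sin(65°-86°)]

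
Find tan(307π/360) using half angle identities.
tan(307π/360) = sin 307π/180 / (1 + cos 307π/180) = -0.4986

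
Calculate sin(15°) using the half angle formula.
sin(15°) = √((1 - cos 30°)/2) = (√6-√2)/4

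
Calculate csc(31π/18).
csc(31π/18) = -1.305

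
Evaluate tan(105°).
tan(105°) = -(2+√3)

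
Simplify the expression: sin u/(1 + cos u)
sin u/(1 + cos u) = tan(u/2) (using Half angle)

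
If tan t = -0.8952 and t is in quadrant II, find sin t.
sin t = 0.667 (using tan²t + 1 = sec²t)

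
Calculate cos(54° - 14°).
cos(54° - 14°) = cos 54° cos 14° + sin 54° sin 14° = 0.766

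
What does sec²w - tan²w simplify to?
sec²w - tan²w = 1 (using Pythagorean identity)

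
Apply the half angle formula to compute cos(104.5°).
cos(104.5°) = -√((1 + cos 209°)/2) = -0.2504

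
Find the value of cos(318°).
cos(318°) = 0.7431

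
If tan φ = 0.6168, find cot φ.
cot φ = 1/tan φ = 1.621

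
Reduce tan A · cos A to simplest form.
tan A · cos A = sin A (using Quotient identity)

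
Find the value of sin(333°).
sin(333°) = -0.454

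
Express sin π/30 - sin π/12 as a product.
sin π/30 - sin π/12 = 2 cos(7π/120) sin(-π/40)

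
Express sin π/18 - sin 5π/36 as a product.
sin π/18 - sin 5π/36 = 2 cos(7π/72) sin(-π/24)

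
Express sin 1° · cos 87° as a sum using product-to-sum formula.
sin 1° cos 87° = (1/2)[sin(1°+87°) + sin(1°-87°)]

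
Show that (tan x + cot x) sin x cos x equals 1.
LHS = (sin x/cos x + cos x/sin x) sin x cos x = ((sin²x + cos²x)/(sin x cos x)) · sin x cos x = sin²x + cos²x = 1 = RHS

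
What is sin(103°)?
sin(103°) = 0.9744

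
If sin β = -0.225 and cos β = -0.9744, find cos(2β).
cos(2β) = cos²β - sin²β = 0.8988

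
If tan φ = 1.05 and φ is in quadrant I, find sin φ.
sin φ = 0.7241 (using tan²φ + 1 = sec²φ)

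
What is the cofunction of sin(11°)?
sin(11°) = cos(90° - 11°) = cos(79°)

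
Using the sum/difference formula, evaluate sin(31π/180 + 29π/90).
sin(31π/180 + 29π/90) = sin 31π/180 cos 29π/90 + cos 31π/180 sin 29π/90 = 0.9998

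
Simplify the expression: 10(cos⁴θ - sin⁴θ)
10(cos⁴θ - sin⁴θ) = 10(cos(2θ)) (using Factoring + double angle)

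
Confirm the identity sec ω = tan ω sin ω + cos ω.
RHS = sin²ω/cos ω + cos ω = (sin²ω + cos²ω)/cos ω = 1/cos ω = sec ω = LHS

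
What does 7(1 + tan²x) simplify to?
7(1 + tan²x) = 7(sec²x) (using Pythagorean identity)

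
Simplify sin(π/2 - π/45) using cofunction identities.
sin(π/2 - π/45) = cos(π/45)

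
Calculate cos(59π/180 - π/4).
cos(59π/180 - π/4) = cos 59π/180 cos π/4 + sin 59π/180 sin π/4 = 0.9703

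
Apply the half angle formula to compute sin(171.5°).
sin(171.5°) = √((1 - cos 343°)/2) = 0.1478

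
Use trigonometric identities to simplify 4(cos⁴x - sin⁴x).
4(cos⁴x - sin⁴x) = 4(cos(2x)) (using Factoring + double angle)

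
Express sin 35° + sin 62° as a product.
sin 35° + sin 62° = 2 sin(48.5°) cos(-13.5°)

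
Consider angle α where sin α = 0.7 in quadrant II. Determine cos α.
cos α = ±√(1 - sin²α) = -0.7141 (negative in QII)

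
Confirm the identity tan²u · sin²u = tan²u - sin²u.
RHS = sin²u/cos²u - sin²u = sin²u(1/cos²u - 1) = sin²u · (1 - cos²u)/cos²u = sin²u · sin²u/cos²u = sin²u · tan²u = LHS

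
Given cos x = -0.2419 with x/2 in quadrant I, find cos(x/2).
cos(x/2) = ±√((1 + cos x)/2); positive since x/2 ∈ QI, so cos(x/2) = 0.6157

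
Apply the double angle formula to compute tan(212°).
tan(212°) = 2 tan 106° / (1 - tan²106°) = 0.6249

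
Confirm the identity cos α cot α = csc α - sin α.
RHS = 1/sin α - sin α = (1 - sin²α)/sin α = cos²α/sin α = cos α · (cos α/sin α) = cos α cot α = LHS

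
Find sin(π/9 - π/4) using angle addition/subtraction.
sin(π/9 - π/4) = sin π/9 cos π/4 - cos π/9 sin π/4 = -0.4226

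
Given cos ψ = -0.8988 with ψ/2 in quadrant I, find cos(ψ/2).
cos(ψ/2) = ±√((1 + cos ψ)/2); positive since ψ/2 ∈ QI, so cos(ψ/2) = 0.2249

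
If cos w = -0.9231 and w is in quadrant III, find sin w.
sin w = -0.3846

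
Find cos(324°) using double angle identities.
cos(324°) = cos²162° - sin²162° = 0.809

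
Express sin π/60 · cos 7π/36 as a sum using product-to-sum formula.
sin π/60 cos 7π/36 = (1/2)[sin(π/60+7π/36) + sin(π/60-7π/36)]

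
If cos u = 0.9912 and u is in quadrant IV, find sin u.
sin u = -0.1324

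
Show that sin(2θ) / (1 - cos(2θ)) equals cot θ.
LHS = 2 sin θ cos θ / (2sin²θ) = cos θ/sin θ = cot θ = RHS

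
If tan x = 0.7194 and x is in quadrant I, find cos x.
cos x = 0.8118 (using tan²x + 1 = sec²x)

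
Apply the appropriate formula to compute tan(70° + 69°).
tan(70° + 69°) = (tan 70° + tan 69°)/(1 - tan 70° tan 69°) = -0.8693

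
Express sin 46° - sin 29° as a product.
sin 46° - sin 29° = 2 cos(37.5°) sin(8.5°)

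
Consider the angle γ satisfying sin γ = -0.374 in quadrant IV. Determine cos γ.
cos γ = √(1 - sin²γ) = 0.9274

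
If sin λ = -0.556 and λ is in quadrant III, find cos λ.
cos λ = -0.8312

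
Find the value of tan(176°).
tan(176°) = -0.06993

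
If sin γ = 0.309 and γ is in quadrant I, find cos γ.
cos γ = 0.9511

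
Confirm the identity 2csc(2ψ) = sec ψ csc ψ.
LHS = 2/sin(2ψ) = 2/(2 sin ψ cos ψ) = 1/(sin ψ cos ψ) = (1/cos ψ)(1/sin ψ) = sec ψ csc ψ = RHS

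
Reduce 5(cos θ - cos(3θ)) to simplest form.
5(cos θ - cos(3θ)) = 5(2 sin(2θ) sin θ) (using Sum-to-product)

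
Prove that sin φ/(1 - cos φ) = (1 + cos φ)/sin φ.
LHS = sin φ(1 + cos φ) / ((1 - cos φ)(1 + cos φ)) = sin φ(1 + cos φ) / (1 - cos²φ) = sin φ(1 + cos φ) / sin²φ = (1 + cos φ)/sin φ = RHS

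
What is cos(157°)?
cos(157°) = -0.9205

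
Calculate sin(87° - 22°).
sin(87° - 22°) = sin 87° cos 22° - cos 87° sin 22° = 0.9063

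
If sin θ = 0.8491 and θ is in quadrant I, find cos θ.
cos θ = 0.5282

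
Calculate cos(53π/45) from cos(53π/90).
cos(53π/45) = cos²53π/90 - sin²53π/90 = -0.848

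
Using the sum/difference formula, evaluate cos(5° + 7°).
cos(5° + 7°) = cos 5° cos 7° - sin 5° sin 7° = 0.9781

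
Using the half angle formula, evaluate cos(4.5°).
cos(4.5°) = √((1 + cos 9°)/2) = 0.9969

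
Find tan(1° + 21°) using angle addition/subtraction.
tan(1° + 21°) = (tan 1° + tan 21°)/(1 - tan 1° tan 21°) = 0.404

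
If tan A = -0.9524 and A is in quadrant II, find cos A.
cos A = -0.7241 (using tan²A + 1 = sec²A)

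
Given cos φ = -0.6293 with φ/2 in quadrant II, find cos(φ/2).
cos(φ/2) = ±√((1 + cos φ)/2); negative since φ/2 ∈ QII, so cos(φ/2) = -0.4305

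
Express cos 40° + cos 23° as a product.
cos 40° + cos 23° = 2 cos(31.5°) cos(8.5°)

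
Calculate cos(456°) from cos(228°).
cos(456°) = cos²228° - sin²228° = -0.1045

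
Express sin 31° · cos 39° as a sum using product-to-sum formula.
sin 31° cos 39° = (1/2)[sin(31°+39°) + sin(31°-39°)]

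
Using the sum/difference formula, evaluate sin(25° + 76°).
sin(25° + 76°) = sin 25° cos 76° + cos 25° sin 76° = 0.9816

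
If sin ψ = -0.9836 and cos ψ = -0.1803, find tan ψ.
tan ψ = sin ψ / cos ψ = 5.455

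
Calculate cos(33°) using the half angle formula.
cos(33°) = √((1 + cos 66°)/2) = 0.8387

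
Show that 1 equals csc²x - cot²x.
RHS = 1/sin²x - cos²x/sin²x = (1 - cos²x)/sin²x = sin²x/sin²x = 1 = LHS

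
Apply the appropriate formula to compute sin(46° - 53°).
sin(46° - 53°) = sin 46° cos 53° - cos 46° sin 53° = -0.1219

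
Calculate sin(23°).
sin(23°) = 0.3907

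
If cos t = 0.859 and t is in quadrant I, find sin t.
sin t = 0.512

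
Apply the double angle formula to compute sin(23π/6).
sin(23π/6) = 2 sin 23π/12 cos 23π/12 = -1/2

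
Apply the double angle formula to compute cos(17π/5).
cos(17π/5) = 2cos²17π/10 - 1 = -0.309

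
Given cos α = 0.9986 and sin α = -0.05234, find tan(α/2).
tan(α/2) = sin α / (1 + cos α) = -0.02619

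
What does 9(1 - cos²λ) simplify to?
9(1 - cos²λ) = 9(sin²λ) (using Pythagorean identity)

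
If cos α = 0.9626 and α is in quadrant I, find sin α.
sin α = 0.2709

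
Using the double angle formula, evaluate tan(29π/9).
tan(29π/9) = 2 tan 29π/18 / (1 - tan²29π/18) = 0.8391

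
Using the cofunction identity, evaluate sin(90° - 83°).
sin(90° - 83°) = cos(83°) = 0.1219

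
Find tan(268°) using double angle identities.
tan(268°) = 2 tan 134° / (1 - tan²134°) = 28.64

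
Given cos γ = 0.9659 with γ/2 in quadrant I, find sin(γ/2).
sin(γ/2) = ±√((1 - cos γ)/2); positive since γ/2 ∈ QI, so sin(γ/2) = 0.1306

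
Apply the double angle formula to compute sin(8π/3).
sin(8π/3) = 2 sin 4π/3 cos 4π/3 = √3/2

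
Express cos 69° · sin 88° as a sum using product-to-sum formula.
cos 69° sin 88° = (1/2)[sin(69°+88°) - sin(69°-88°)]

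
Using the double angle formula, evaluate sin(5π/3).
sin(5π/3) = 2 sin 5π/6 cos 5π/6 = -√3/2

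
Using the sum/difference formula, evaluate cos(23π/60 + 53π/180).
cos(23π/60 + 53π/180) = cos 23π/60 cos 53π/180 - sin 23π/60 sin 53π/180 = -0.5299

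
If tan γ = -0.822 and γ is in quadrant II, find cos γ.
cos γ = -0.7725 (using tan²γ + 1 = sec²γ)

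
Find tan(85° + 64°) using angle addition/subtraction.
tan(85° + 64°) = (tan 85° + tan 64°)/(1 - tan 85° tan 64°) = -0.6009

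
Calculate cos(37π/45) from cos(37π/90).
cos(37π/45) = cos²37π/90 - sin²37π/90 = -0.848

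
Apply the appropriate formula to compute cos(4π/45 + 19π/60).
cos(4π/45 + 19π/60) = cos 4π/45 cos 19π/60 - sin 4π/45 sin 19π/60 = 0.2924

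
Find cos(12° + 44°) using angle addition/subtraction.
cos(12° + 44°) = cos 12° cos 44° - sin 12° sin 44° = 0.5592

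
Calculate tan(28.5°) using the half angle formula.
tan(28.5°) = sin 57° / (1 + cos 57°) = 0.543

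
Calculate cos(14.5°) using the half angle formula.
cos(14.5°) = √((1 + cos 29°)/2) = 0.9681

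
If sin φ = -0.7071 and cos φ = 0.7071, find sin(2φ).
sin(2φ) = 2 sin φ cos φ = -1.0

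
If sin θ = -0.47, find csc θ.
csc θ = 1/sin θ = -2.128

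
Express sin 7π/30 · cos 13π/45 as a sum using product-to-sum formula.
sin 7π/30 cos 13π/45 = (1/2)[sin(7π/30+13π/45) + sin(7π/30-13π/45)]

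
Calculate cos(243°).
cos(243°) = -0.454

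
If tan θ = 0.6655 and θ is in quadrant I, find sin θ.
sin θ = 0.554 (using tan²θ + 1 = sec²θ)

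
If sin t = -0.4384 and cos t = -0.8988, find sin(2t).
sin(2t) = 2 sin t cos t = 0.7881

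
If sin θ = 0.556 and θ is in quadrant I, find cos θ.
cos θ = 0.8312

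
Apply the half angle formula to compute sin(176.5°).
sin(176.5°) = √((1 - cos 353°)/2) = 0.06105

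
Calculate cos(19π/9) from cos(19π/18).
cos(19π/9) = cos²19π/18 - sin²19π/18 = 0.9397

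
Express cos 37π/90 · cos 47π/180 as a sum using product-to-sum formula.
cos 37π/90 cos 47π/180 = (1/2)[cos(37π/90-47π/180) + cos(37π/90+47π/180)]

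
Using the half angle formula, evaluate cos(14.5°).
cos(14.5°) = √((1 + cos 29°)/2) = 0.9681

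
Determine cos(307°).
cos(307°) = 0.6018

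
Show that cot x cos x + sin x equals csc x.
LHS = cos²x/sin x + sin x = (cos²x + sin²x)/sin x = 1/sin x = csc x = RHS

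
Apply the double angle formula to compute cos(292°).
cos(292°) = cos²146° - sin²146° = 0.3746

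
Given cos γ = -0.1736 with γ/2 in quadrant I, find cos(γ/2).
cos(γ/2) = ±√((1 + cos γ)/2); positive since γ/2 ∈ QI, so cos(γ/2) = 0.6428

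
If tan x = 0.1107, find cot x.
cot x = 1/tan x = 9.033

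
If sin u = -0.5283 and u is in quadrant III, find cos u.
cos u = -0.8491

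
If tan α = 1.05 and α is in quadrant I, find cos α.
cos α = 0.6897 (using tan²α + 1 = sec²α)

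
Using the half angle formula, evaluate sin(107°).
sin(107°) = √((1 - cos 214°)/2) = 0.9563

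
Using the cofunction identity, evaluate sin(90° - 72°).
sin(90° - 72°) = cos(72°) = 0.309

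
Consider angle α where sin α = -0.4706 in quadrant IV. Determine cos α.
cos α = √(1 - sin²α) = 0.8823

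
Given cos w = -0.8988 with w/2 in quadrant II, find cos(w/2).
cos(w/2) = ±√((1 + cos w)/2); negative since w/2 ∈ QII, so cos(w/2) = -0.2249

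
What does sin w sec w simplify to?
sin w sec w = tan w (using Reciprocal + quotient)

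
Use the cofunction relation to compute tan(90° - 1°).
tan(90° - 1°) = cot(1°) = 57.29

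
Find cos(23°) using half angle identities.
cos(23°) = √((1 + cos 46°)/2) = 0.9205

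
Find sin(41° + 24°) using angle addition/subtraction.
sin(41° + 24°) = sin 41° cos 24° + cos 41° sin 24° = 0.9063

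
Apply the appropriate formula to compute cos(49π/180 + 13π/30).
cos(49π/180 + 13π/30) = cos 49π/180 cos 13π/30 - sin 49π/180 sin 13π/30 = -0.6018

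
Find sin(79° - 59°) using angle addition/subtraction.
sin(79° - 59°) = sin 79° cos 59° - cos 79° sin 59° = 0.342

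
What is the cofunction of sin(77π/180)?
sin(77π/180) = cos(π/2 - 77π/180) = cos(13π/180)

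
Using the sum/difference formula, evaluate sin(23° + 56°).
sin(23° + 56°) = sin 23° cos 56° + cos 23° sin 56° = 0.9816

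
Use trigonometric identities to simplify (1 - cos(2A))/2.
(1 - cos(2A))/2 = sin²A (using Power reduction)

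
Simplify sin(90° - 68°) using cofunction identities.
sin(90° - 68°) = cos(68°)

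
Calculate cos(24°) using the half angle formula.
cos(24°) = √((1 + cos 48°)/2) = 0.9135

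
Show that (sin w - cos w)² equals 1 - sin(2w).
LHS = sin²w - 2 sin w cos w + cos²w = (sin²w + cos²w) - 2 sin w cos w = 1 - sin(2w) = RHS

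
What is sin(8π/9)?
sin(8π/9) = 0.342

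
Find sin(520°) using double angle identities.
sin(520°) = 2 sin 260° cos 260° = 0.342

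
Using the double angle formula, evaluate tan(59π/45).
tan(59π/45) = 2 tan 59π/90 / (1 - tan²59π/90) = 1.483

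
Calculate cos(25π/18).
cos(25π/18) = -0.342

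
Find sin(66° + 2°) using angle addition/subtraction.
sin(66° + 2°) = sin 66° cos 2° + cos 66° sin 2° = 0.9272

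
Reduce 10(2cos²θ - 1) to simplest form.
10(2cos²θ - 1) = 10(cos(2θ)) (using Double angle)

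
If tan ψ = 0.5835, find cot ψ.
cot ψ = 1/tan ψ = 1.714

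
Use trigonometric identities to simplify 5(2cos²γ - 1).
5(2cos²γ - 1) = 5(cos(2γ)) (using Double angle)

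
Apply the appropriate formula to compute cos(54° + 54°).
cos(54° + 54°) = cos 54° cos 54° - sin 54° sin 54° = -0.309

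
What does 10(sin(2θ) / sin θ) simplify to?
10(sin(2θ) / sin θ) = 10(2 cos θ) (using Double angle)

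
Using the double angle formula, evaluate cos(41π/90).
cos(41π/90) = cos²41π/180 - sin²41π/180 = 0.1392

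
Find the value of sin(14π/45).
sin(14π/45) = 0.829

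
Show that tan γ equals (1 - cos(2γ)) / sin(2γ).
RHS = 2sin²γ / (2 sin γ cos γ) = sin γ/cos γ = tan γ = LHS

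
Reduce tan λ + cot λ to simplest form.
tan λ + cot λ = sec λ csc λ (using Quotient identities)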